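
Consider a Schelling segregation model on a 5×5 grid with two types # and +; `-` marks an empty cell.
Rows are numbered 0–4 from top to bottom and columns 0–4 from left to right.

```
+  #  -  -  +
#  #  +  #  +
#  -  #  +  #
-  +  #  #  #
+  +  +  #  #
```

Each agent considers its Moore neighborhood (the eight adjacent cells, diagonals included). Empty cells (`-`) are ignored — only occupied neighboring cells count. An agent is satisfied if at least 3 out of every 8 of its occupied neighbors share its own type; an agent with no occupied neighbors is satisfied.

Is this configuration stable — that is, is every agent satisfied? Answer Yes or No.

No

(0,0)+ 0/3 unhappy
(0,1)# 2/4 ok
(0,4)+ 1/2 ok
(1,0)# 3/4 ok
(1,1)# 4/6 ok
(1,2)+ 1/5 unhappy
(1,3)# 2/6 unhappy
(1,4)+ 2/4 ok
(2,0)# 2/3 ok
(2,2)# 4/7 ok
(2,3)+ 2/8 unhappy
(2,4)# 3/5 ok
(3,1)+ 3/6 ok
(3,2)# 3/7 ok
(3,3)# 6/8 ok
(3,4)# 4/5 ok
(4,0)+ 2/2 ok
(4,1)+ 3/4 ok
(4,2)+ 2/5 ok
(4,3)# 4/5 ok
(4,4)# 3/3 ok
For instance (0,0) has only 0/3 same-type neighbors, below 3/8.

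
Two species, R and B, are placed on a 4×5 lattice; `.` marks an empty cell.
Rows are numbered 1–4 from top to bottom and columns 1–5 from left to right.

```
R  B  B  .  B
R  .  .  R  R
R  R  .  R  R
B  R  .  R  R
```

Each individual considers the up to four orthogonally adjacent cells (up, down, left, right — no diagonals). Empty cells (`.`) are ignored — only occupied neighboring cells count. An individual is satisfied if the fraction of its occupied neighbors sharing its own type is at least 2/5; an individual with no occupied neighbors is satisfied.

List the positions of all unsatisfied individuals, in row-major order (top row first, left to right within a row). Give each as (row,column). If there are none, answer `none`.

(1,5), (4,1)

Row 1: (1,1)R 1/2 ✓ · (1,2)B 1/2 ✓ · (1,3)B 1/1 ✓ · (1,5)B 0/1 ✗
Row 2: (2,1)R 2/2 ✓ · (2,4)R 2/2 ✓ · (2,5)R 2/3 ✓
Row 3: (3,1)R 2/3 ✓ · (3,2)R 2/2 ✓ · (3,4)R 3/3 ✓ · (3,5)R 3/3 ✓
Row 4: (4,1)B 0/2 ✗ · (4,2)R 1/2 ✓ · (4,4)R 2/2 ✓ · (4,5)R 2/2 ✓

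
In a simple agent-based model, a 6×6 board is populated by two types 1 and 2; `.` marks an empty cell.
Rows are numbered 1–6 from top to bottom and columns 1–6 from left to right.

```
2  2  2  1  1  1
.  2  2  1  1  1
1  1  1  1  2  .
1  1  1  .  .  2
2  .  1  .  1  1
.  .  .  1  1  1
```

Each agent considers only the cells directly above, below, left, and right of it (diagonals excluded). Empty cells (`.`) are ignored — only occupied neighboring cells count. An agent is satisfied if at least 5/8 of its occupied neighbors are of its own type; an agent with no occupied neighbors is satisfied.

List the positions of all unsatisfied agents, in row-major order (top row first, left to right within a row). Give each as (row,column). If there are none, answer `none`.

Row 1: (1,1)2 1/1 ✓ · (1,2)2 3/3 ✓ · (1,3)2 2/3 ✓ · (1,4)1 2/3 ✓ · (1,5)1 3/3 ✓ · (1,6)1 2/2 ✓
Row 2: (2,2)2 2/3 ✓ · (2,3)2 2/4 ✗ · (2,4)1 3/4 ✓ · (2,5)1 3/4 ✓ · (2,6)1 2/2 ✓
Row 3: (3,1)1 2/2 ✓ · (3,2)1 3/4 ✓ · (3,3)1 3/4 ✓ · (3,4)1 2/3 ✓ · (3,5)2 0/2 ✗
Row 4: (4,1)1 2/3 ✓ · (4,2)1 3/3 ✓ · (4,3)1 3/3 ✓ · (4,6)2 0/1 ✗
Row 5: (5,1)2 0/1 ✗ · (5,3)1 1/1 ✓ · (5,5)1 2/2 ✓ · (5,6)1 2/3 ✓
Row 6: (6,4)1 1/1 ✓ · (6,5)1 3/3 ✓ · (6,6)1 2/2 ✓

(2,3), (3,5), (4,6), (5,1)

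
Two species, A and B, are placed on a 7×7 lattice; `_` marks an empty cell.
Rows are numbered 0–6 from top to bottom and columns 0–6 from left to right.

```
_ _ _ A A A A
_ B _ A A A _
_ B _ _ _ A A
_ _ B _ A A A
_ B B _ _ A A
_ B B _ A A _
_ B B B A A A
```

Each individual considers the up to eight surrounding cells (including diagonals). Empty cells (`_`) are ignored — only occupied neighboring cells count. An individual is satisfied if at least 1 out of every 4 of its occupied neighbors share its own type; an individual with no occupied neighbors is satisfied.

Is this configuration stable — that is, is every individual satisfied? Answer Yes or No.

Yes

Row 0: (0,3)A 3/3 satisfied · (0,4)A 5/5 satisfied · (0,5)A 4/4 satisfied · (0,6)A 2/2 satisfied
Row 1: (1,1)B 1/1 satisfied · (1,3)A 3/3 satisfied · (1,4)A 6/6 satisfied · (1,5)A 6/6 satisfied
Row 2: (2,1)B 2/2 satisfied · (2,5)A 6/6 satisfied · (2,6)A 4/4 satisfied
Row 3: (3,2)B 3/3 satisfied · (3,4)A 3/3 satisfied · (3,5)A 6/6 satisfied · (3,6)A 5/5 satisfied
Row 4: (4,1)B 4/4 satisfied · (4,2)B 4/4 satisfied · (4,5)A 6/6 satisfied · (4,6)A 4/4 satisfied
Row 5: (5,1)B 5/5 satisfied · (5,2)B 6/6 satisfied · (5,4)A 4/5 satisfied · (5,5)A 6/6 satisfied
Row 6: (6,1)B 3/3 satisfied · (6,2)B 4/4 satisfied · (6,3)B 2/4 satisfied · (6,4)A 3/4 satisfied · (6,5)A 4/4 satisfied · (6,6)A 2/2 satisfied
All meet the threshold, so the configuration is stable.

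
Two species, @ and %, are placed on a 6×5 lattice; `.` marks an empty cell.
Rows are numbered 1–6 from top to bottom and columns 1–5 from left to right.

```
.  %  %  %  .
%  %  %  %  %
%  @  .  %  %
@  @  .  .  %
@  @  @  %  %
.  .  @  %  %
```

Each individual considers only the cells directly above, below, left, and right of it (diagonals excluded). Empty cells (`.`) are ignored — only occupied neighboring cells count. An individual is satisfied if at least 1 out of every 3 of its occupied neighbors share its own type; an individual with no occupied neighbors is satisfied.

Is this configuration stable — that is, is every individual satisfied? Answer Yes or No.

Yes

Row 1: (1,2)% 2/2 ✓ · (1,3)% 3/3 ✓ · (1,4)% 2/2 ✓
Row 2: (2,1)% 2/2 ✓ · (2,2)% 3/4 ✓ · (2,3)% 3/3 ✓ · (2,4)% 4/4 ✓ · (2,5)% 2/2 ✓
Row 3: (3,1)% 1/3 ✓ · (3,2)@ 1/3 ✓ · (3,4)% 2/2 ✓ · (3,5)% 3/3 ✓
Row 4: (4,1)@ 2/3 ✓ · (4,2)@ 3/3 ✓ · (4,5)% 2/2 ✓
Row 5: (5,1)@ 2/2 ✓ · (5,2)@ 3/3 ✓ · (5,3)@ 2/3 ✓ · (5,4)% 2/3 ✓ · (5,5)% 3/3 ✓
Row 6: (6,3)@ 1/2 ✓ · (6,4)% 2/3 ✓ · (6,5)% 2/2 ✓
All meet the threshold, so the configuration is stable.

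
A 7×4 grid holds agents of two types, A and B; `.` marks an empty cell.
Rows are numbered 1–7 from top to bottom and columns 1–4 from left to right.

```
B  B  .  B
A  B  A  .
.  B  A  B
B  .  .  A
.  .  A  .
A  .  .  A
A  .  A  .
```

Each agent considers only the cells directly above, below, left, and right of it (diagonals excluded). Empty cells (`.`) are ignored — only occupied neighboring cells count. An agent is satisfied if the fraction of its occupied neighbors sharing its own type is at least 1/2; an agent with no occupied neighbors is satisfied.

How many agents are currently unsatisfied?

4

(1,1)B 1/2 ok
(1,2)B 2/2 ok
(1,4)B 0/0 ok
(2,1)A 0/2 unhappy
(2,2)B 2/4 ok
(2,3)A 1/2 ok
(3,2)B 1/2 ok
(3,3)A 1/3 unhappy
(3,4)B 0/2 unhappy
(4,1)B 0/0 ok
(4,4)A 0/1 unhappy
(5,3)A 0/0 ok
(6,1)A 1/1 ok
(6,4)A 0/0 ok
(7,1)A 1/1 ok
(7,3)A 0/0 ok
Unsatisfied: (2,1), (3,3), (3,4), (4,4) — 4 in total.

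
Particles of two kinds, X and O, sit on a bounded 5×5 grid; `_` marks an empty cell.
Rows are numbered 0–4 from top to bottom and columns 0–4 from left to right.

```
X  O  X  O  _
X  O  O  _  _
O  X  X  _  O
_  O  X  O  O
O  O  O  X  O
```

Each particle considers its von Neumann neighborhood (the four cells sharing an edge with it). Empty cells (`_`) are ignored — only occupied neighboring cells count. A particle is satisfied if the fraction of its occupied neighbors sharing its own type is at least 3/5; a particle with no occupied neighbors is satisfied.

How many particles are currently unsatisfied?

Row 0: (0,0)X 1/2 unhappy · (0,1)O 1/3 unhappy · (0,2)X 0/3 unhappy · (0,3)O 0/1 unhappy
Row 1: (1,0)X 1/3 unhappy · (1,1)O 2/4 unhappy · (1,2)O 1/3 unhappy
Row 2: (2,0)O 0/2 unhappy · (2,1)X 1/4 unhappy · (2,2)X 2/3 ok · (2,4)O 1/1 ok
Row 3: (3,1)O 1/3 unhappy · (3,2)X 1/4 unhappy · (3,3)O 1/3 unhappy · (3,4)O 3/3 ok
Row 4: (4,0)O 1/1 ok · (4,1)O 3/3 ok · (4,2)O 1/3 unhappy · (4,3)X 0/3 unhappy · (4,4)O 1/2 unhappy
Unsatisfied: (0,0), (0,1), (0,2), (0,3), (1,0), (1,1), (1,2), (2,0), (2,1), (3,1), (3,2), (3,3), (4,2), (4,3), (4,4) — 15 in total.

15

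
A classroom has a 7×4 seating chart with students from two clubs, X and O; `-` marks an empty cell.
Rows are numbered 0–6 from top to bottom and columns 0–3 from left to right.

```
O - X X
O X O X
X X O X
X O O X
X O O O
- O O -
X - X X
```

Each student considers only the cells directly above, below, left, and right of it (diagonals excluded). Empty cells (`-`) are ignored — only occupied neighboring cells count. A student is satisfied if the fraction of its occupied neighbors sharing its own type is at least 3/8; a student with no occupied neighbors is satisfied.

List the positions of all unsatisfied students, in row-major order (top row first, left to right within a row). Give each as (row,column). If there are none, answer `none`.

Row 0: (0,0)O 1/1 ✓ · (0,2)X 1/2 ✓ · (0,3)X 2/2 ✓
Row 1: (1,0)O 1/3 ✗ · (1,1)X 1/3 ✗ · (1,2)O 1/4 ✗ · (1,3)X 2/3 ✓
Row 2: (2,0)X 2/3 ✓ · (2,1)X 2/4 ✓ · (2,2)O 2/4 ✓ · (2,3)X 2/3 ✓
Row 3: (3,0)X 2/3 ✓ · (3,1)O 2/4 ✓ · (3,2)O 3/4 ✓ · (3,3)X 1/3 ✗
Row 4: (4,0)X 1/2 ✓ · (4,1)O 3/4 ✓ · (4,2)O 4/4 ✓ · (4,3)O 1/2 ✓
Row 5: (5,1)O 2/2 ✓ · (5,2)O 2/3 ✓
Row 6: (6,0)X 0/0 ✓ · (6,2)X 1/2 ✓ · (6,3)X 1/1 ✓

(1,0), (1,1), (1,2), (3,3)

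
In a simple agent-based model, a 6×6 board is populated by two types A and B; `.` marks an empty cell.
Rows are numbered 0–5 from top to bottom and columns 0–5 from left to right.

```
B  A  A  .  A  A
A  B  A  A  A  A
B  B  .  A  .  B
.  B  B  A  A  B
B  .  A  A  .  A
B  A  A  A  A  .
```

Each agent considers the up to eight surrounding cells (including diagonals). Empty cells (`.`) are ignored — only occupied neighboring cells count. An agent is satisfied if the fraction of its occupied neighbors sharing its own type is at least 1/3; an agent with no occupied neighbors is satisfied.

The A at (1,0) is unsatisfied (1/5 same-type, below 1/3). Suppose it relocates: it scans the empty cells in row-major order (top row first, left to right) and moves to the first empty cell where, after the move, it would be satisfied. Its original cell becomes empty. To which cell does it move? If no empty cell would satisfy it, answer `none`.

(0,3)

Vacating (1,0). Empty cells in order:
  (0,3): 5/5 same-type → satisfied — stop here.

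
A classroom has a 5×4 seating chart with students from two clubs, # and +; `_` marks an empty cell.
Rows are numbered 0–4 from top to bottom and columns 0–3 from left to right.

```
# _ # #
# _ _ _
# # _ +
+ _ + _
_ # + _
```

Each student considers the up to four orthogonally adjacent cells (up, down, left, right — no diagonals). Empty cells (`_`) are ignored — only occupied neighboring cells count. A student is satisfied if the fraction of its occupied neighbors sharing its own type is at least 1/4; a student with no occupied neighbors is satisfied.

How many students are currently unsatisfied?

2

(0,0)# 1/1 satisfied
(0,2)# 1/1 satisfied
(0,3)# 1/1 satisfied
(1,0)# 2/2 satisfied
(2,0)# 2/3 satisfied
(2,1)# 1/1 satisfied
(2,3)+ 0/0 satisfied
(3,0)+ 0/1 not
(3,2)+ 1/1 satisfied
(4,1)# 0/1 not
(4,2)+ 1/2 satisfied
Unsatisfied: (3,0), (4,1) — 2 in total.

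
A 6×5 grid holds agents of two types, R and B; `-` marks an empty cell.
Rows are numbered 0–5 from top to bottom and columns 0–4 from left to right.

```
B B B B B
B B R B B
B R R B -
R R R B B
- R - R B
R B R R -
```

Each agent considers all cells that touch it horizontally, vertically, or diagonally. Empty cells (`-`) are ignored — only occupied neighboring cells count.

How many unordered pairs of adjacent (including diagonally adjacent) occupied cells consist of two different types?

24

Scan each occupied cell's neighbors to the right and below (and the two forward diagonals) so each pair is counted once.
Row 0: B(0,0)–B(0,1)= B(0,0)–B(1,0)= B(0,0)–B(1,1)= B(0,1)–B(0,2)= B(0,1)–B(1,1)= B(0,1)–R(1,2)≠ B(0,1)–B(1,0)= B(0,2)–B(0,3)= B(0,2)–R(1,2)≠ B(0,2)–B(1,3)= B(0,2)–B(1,1)= B(0,3)–B(0,4)= B(0,3)–B(1,3)= B(0,3)–B(1,4)= B(0,3)–R(1,2)≠ B(0,4)–B(1,4)= B(0,4)–B(1,3)=  → 3/17 unlike.
Row 1: B(1,0)–B(1,1)= B(1,0)–B(2,0)= B(1,0)–R(2,1)≠ B(1,1)–R(1,2)≠ B(1,1)–R(2,1)≠ B(1,1)–R(2,2)≠ B(1,1)–B(2,0)= R(1,2)–B(1,3)≠ R(1,2)–R(2,2)= R(1,2)–B(2,3)≠ R(1,2)–R(2,1)= B(1,3)–B(1,4)= B(1,3)–B(2,3)= B(1,3)–R(2,2)≠ B(1,4)–B(2,3)=  → 7/15 unlike.
Row 2: B(2,0)–R(2,1)≠ B(2,0)–R(3,0)≠ B(2,0)–R(3,1)≠ R(2,1)–R(2,2)= R(2,1)–R(3,1)= R(2,1)–R(3,2)= R(2,1)–R(3,0)= R(2,2)–B(2,3)≠ R(2,2)–R(3,2)= R(2,2)–B(3,3)≠ R(2,2)–R(3,1)= B(2,3)–B(3,3)= B(2,3)–B(3,4)= B(2,3)–R(3,2)≠  → 6/14 unlike.
Row 3: R(3,0)–R(3,1)= R(3,0)–R(4,1)= R(3,1)–R(3,2)= R(3,1)–R(4,1)= R(3,2)–B(3,3)≠ R(3,2)–R(4,3)= R(3,2)–R(4,1)= B(3,3)–B(3,4)= B(3,3)–R(4,3)≠ B(3,3)–B(4,4)= B(3,4)–B(4,4)= B(3,4)–R(4,3)≠  → 3/12 unlike.
Row 4: R(4,1)–B(5,1)≠ R(4,1)–R(5,2)= R(4,1)–R(5,0)= R(4,3)–B(4,4)≠ R(4,3)–R(5,3)= R(4,3)–R(5,2)= B(4,4)–R(5,3)≠  → 3/7 unlike.
Row 5: R(5,0)–B(5,1)≠ B(5,1)–R(5,2)≠ R(5,2)–R(5,3)=  → 2/3 unlike.
Total adjacent occupied pairs: 68; unlike-type pairs: 24.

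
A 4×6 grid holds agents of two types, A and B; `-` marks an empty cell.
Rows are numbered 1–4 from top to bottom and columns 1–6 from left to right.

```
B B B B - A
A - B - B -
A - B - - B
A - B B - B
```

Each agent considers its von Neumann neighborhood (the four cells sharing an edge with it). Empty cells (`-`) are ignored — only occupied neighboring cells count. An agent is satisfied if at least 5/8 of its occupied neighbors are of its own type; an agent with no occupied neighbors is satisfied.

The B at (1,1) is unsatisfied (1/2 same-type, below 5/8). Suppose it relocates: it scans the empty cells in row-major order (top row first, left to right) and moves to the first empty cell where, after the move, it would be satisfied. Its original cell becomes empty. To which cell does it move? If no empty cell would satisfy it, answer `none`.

(1,5)

Vacating (1,1). Empty cells in order:
  (1,5): 2/3 same-type → satisfied — stop here.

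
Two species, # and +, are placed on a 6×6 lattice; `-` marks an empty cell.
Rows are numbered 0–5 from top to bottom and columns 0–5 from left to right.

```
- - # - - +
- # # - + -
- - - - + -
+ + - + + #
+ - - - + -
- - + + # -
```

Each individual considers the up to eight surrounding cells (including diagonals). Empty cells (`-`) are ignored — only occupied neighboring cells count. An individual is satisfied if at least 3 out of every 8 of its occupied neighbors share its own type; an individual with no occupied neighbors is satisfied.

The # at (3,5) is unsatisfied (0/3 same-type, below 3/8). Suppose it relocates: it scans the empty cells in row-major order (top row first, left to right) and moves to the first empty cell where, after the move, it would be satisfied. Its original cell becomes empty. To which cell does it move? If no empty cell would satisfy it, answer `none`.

(0,0)

Vacating (3,5). Empty cells in order:
  (0,0): 1/1 same-type → satisfied — stop here.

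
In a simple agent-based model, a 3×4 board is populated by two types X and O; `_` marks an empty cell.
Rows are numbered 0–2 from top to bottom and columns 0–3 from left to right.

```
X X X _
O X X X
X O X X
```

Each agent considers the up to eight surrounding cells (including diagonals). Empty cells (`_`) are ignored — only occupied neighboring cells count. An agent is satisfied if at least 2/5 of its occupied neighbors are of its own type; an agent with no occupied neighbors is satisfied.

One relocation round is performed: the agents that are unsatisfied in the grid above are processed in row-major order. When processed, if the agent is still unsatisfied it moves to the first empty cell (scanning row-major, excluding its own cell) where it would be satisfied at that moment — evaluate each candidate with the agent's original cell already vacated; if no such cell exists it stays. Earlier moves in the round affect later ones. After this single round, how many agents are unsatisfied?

1

Initially unsatisfied (in order): (1,0), (2,0), (2,1).
  (1,0): no empty cell satisfies it; stays.
  (2,0) → (0,3).
  (2,1) → (2,0).
Resulting grid:
X X X X
O X X X
O _ X X
Unsatisfied now: (1,0).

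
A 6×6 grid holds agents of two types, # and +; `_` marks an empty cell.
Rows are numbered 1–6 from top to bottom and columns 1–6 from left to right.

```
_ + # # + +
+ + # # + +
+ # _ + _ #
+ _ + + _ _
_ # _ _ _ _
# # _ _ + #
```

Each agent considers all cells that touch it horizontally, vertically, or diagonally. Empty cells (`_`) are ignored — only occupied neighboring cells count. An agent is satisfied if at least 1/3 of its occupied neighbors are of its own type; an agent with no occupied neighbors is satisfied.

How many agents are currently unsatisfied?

4

Row 1: (1,2)+ 2/4 ok · (1,3)# 3/5 ok · (1,4)# 3/5 ok · (1,5)+ 3/5 ok · (1,6)+ 3/3 ok
Row 2: (2,1)+ 3/4 ok · (2,2)+ 3/6 ok · (2,3)# 4/7 ok · (2,4)# 3/6 ok · (2,5)+ 4/7 ok · (2,6)+ 3/4 ok
Row 3: (3,1)+ 3/4 ok · (3,2)# 1/6 unhappy · (3,4)+ 3/5 ok · (3,6)# 0/2 unhappy
Row 4: (4,1)+ 1/3 ok · (4,3)+ 2/4 ok · (4,4)+ 2/2 ok
Row 5: (5,2)# 2/4 ok
Row 6: (6,1)# 2/2 ok · (6,2)# 2/2 ok · (6,5)+ 0/1 unhappy · (6,6)# 0/1 unhappy
Unsatisfied: (3,2), (3,6), (6,5), (6,6) — 4 in total.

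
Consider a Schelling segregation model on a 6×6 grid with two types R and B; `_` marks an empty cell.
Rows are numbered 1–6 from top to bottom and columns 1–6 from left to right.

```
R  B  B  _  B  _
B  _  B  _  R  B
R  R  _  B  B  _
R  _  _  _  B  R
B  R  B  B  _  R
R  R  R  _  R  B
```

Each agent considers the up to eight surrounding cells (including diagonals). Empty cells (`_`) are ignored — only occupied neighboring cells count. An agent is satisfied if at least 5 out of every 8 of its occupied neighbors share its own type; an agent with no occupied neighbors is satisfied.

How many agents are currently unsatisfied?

(1,1)R 0/2 ✗
(1,2)B 3/4 ✓
(1,3)B 2/2 ✓
(1,5)B 1/2 ✗
(2,1)B 1/4 ✗
(2,3)B 3/4 ✓
(2,5)R 0/4 ✗
(2,6)B 2/3 ✓
(3,1)R 2/3 ✓
(3,2)R 2/4 ✗
(3,4)B 3/4 ✓
(3,5)B 3/5 ✗
(4,1)R 3/4 ✓
(4,5)B 3/5 ✗
(4,6)R 1/3 ✗
(5,1)B 0/4 ✗
(5,2)R 4/6 ✓
(5,3)B 1/4 ✗
(5,4)B 2/4 ✗
(5,6)R 2/4 ✗
(6,1)R 2/3 ✓
(6,2)R 3/5 ✗
(6,3)R 2/4 ✗
(6,5)R 1/3 ✗
(6,6)B 0/2 ✗
Unsatisfied: (1,1), (1,5), (2,1), (2,5), (3,2), (3,5), (4,5), (4,6), (5,1), (5,3), (5,4), (5,6), (6,2), (6,3), (6,5), (6,6) — 16 in total.

16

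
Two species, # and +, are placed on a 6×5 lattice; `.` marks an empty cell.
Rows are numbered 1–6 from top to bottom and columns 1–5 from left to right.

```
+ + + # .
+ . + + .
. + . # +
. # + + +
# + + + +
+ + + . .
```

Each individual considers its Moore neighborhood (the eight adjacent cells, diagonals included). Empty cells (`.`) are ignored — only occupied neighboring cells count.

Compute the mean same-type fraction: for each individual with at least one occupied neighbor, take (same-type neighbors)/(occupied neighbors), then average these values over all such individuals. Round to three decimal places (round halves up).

0.699

Row 1: (1,1)+ 2/2 · (1,2)+ 4/4 · (1,3)+ 3/4 · (1,4)# 0/3
Row 2: (2,1)+ 3/3 · (2,3)+ 4/6 · (2,4)+ 3/5
Row 3: (3,2)+ 3/4 · (3,4)# 0/6 · (3,5)+ 3/4
Row 4: (4,2)# 1/5 · (4,3)+ 5/7 · (4,4)+ 6/7 · (4,5)+ 4/5
Row 5: (5,1)# 1/4 · (5,2)+ 5/7 · (5,3)+ 6/7 · (5,4)+ 6/6 · (5,5)+ 3/3
Row 6: (6,1)+ 2/3 · (6,2)+ 4/5 · (6,3)+ 4/4
Sum over 22 individuals: 2/2 + 4/4 + 3/4 + 0/3 + 3/3 + 4/6 + 3/5 + 3/4 + 0/6 + 3/4 + 1/5 + 5/7 + 6/7 + 4/5 + 1/4 + 5/7 + 6/7 + 6/6 + 3/3 + 2/3 + 4/5 + 4/4 = 3229/210; mean = 3229/210 ÷ 22 = 3229/4620 = 0.698917… → 0.699.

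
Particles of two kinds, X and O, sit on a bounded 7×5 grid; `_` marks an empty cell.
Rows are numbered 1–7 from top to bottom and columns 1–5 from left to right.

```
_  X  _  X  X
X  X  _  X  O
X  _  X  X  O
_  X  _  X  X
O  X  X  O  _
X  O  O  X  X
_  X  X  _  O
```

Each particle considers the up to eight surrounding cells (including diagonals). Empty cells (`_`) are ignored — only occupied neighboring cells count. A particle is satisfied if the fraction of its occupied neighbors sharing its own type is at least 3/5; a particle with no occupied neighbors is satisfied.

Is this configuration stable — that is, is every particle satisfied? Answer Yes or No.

No

Row 1: (1,2)X 2/2 ✓ · (1,4)X 2/3 ✓ · (1,5)X 2/3 ✓
Row 2: (2,1)X 3/3 ✓ · (2,2)X 4/4 ✓ · (2,4)X 4/6 ✓ · (2,5)O 1/5 ✗
Row 3: (3,1)X 3/3 ✓ · (3,3)X 5/5 ✓ · (3,4)X 4/6 ✓ · (3,5)O 1/5 ✗
Row 4: (4,2)X 4/5 ✓ · (4,4)X 4/6 ✓ · (4,5)X 2/4 ✗
Row 5: (5,1)O 1/4 ✗ · (5,2)X 3/6 ✗ · (5,3)X 4/7 ✗ · (5,4)O 1/6 ✗
Row 6: (6,1)X 2/4 ✗ · (6,2)O 2/7 ✗ · (6,3)O 2/7 ✗ · (6,4)X 3/6 ✗ · (6,5)X 1/3 ✗
Row 7: (7,2)X 2/4 ✗ · (7,3)X 2/4 ✗ · (7,5)O 0/2 ✗
For instance (2,5) has only 1/5 same-type neighbors, below 3/5.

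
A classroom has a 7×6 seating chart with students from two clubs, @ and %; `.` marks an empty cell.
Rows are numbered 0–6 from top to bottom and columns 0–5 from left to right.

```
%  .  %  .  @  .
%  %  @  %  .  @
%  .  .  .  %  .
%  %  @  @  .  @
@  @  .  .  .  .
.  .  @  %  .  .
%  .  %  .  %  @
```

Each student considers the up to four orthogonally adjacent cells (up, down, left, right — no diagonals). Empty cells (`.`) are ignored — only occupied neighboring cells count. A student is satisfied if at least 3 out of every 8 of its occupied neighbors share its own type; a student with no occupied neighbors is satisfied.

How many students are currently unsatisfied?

Row 0: (0,0)% 1/1 ✓ · (0,2)% 0/1 ✗ · (0,4)@ 0/0 ✓
Row 1: (1,0)% 3/3 ✓ · (1,1)% 1/2 ✓ · (1,2)@ 0/3 ✗ · (1,3)% 0/1 ✗ · (1,5)@ 0/0 ✓
Row 2: (2,0)% 2/2 ✓ · (2,4)% 0/0 ✓
Row 3: (3,0)% 2/3 ✓ · (3,1)% 1/3 ✗ · (3,2)@ 1/2 ✓ · (3,3)@ 1/1 ✓ · (3,5)@ 0/0 ✓
Row 4: (4,0)@ 1/2 ✓ · (4,1)@ 1/2 ✓
Row 5: (5,2)@ 0/2 ✗ · (5,3)% 0/1 ✗
Row 6: (6,0)% 0/0 ✓ · (6,2)% 0/1 ✗ · (6,4)% 0/1 ✗ · (6,5)@ 0/1 ✗
Unsatisfied: (0,2), (1,2), (1,3), (3,1), (5,2), (5,3), (6,2), (6,4), (6,5) — 9 in total.

9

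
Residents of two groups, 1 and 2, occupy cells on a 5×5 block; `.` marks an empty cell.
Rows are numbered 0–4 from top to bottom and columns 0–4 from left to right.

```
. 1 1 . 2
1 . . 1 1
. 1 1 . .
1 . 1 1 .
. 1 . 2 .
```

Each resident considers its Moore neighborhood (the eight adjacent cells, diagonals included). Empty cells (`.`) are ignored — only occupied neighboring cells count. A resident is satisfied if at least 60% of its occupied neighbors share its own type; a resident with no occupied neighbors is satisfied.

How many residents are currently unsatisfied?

(0,1)1 2/2 ✓
(0,2)1 2/2 ✓
(0,4)2 0/2 ✗
(1,0)1 2/2 ✓
(1,3)1 3/4 ✓
(1,4)1 1/2 ✗
(2,1)1 4/4 ✓
(2,2)1 4/4 ✓
(3,0)1 2/2 ✓
(3,2)1 4/5 ✓
(3,3)1 2/3 ✓
(4,1)1 2/2 ✓
(4,3)2 0/2 ✗
Unsatisfied: (0,4), (1,4), (4,3) — 3 in total.

3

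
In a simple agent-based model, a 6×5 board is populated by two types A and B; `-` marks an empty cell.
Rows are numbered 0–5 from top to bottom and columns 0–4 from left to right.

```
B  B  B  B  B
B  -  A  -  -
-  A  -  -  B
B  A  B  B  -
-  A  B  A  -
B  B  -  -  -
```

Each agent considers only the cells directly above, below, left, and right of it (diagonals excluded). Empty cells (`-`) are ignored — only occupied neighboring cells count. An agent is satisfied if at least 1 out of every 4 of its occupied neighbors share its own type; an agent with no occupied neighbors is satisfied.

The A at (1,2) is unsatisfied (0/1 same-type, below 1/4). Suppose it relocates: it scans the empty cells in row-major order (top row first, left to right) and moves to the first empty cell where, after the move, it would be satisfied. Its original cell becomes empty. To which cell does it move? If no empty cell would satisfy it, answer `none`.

(1,1)

Vacating (1,2). Empty cells in order:
  (1,1): 1/3 same-type → satisfied — stop here.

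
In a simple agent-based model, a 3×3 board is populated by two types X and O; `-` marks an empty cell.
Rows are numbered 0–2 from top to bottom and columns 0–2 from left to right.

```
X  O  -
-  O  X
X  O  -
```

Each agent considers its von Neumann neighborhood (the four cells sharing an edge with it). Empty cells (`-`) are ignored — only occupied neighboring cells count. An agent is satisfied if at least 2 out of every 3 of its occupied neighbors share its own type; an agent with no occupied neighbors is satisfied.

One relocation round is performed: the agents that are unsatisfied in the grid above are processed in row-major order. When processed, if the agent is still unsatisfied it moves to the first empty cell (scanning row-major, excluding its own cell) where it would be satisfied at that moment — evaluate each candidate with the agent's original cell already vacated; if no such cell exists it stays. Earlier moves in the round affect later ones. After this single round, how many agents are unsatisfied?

2

Initially unsatisfied (in order): (0,0), (0,1), (1,2), (2,0), (2,1).
  (0,0): no empty cell satisfies it; stays.
  (0,1): no empty cell satisfies it; stays.
  (1,2) → (1,0).
  (2,0): no empty cell satisfies it; stays.
  (2,1) → (0,2).
Resulting grid:
X O O
X O -
X - -
Unsatisfied now: (0,0), (1,1).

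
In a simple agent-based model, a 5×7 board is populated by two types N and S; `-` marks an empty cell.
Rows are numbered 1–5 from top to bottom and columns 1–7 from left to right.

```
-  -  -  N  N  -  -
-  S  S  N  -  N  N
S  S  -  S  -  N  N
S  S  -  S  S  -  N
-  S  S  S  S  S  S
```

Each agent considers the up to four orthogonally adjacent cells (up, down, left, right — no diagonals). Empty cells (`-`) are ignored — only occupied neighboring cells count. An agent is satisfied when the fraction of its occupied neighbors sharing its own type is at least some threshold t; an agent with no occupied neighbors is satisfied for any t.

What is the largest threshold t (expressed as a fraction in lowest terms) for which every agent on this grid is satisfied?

1/3

Row 1: (1,4)N 2/2 · (1,5)N 1/1
Row 2: (2,2)S 2/2 · (2,3)S 1/2 · (2,4)N 1/3 · (2,6)N 2/2 · (2,7)N 2/2
Row 3: (3,1)S 2/2 · (3,2)S 3/3 · (3,4)S 1/2 · (3,6)N 2/2 · (3,7)N 3/3
Row 4: (4,1)S 2/2 · (4,2)S 3/3 · (4,4)S 3/3 · (4,5)S 2/2 · (4,7)N 1/2
Row 5: (5,2)S 2/2 · (5,3)S 2/2 · (5,4)S 3/3 · (5,5)S 3/3 · (5,6)S 2/2 · (5,7)S 1/2
The smallest same-type fraction is 1/3 at (2,4), which reduces to 1/3. Any threshold above that leaves this agent unsatisfied.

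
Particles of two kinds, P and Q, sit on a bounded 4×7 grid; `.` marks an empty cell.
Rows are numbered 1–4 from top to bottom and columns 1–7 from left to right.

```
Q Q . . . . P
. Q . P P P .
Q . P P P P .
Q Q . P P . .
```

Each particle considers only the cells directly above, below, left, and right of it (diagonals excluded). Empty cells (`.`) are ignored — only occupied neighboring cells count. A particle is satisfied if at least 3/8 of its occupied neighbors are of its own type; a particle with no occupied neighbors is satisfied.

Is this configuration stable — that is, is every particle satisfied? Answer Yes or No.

Yes

Row 1: (1,1)Q 1/1 ok · (1,2)Q 2/2 ok · (1,7)P 0/0 ok
Row 2: (2,2)Q 1/1 ok · (2,4)P 2/2 ok · (2,5)P 3/3 ok · (2,6)P 2/2 ok
Row 3: (3,1)Q 1/1 ok · (3,3)P 1/1 ok · (3,4)P 4/4 ok · (3,5)P 4/4 ok · (3,6)P 2/2 ok
Row 4: (4,1)Q 2/2 ok · (4,2)Q 1/1 ok · (4,4)P 2/2 ok · (4,5)P 2/2 ok
All meet the threshold, so the configuration is stable.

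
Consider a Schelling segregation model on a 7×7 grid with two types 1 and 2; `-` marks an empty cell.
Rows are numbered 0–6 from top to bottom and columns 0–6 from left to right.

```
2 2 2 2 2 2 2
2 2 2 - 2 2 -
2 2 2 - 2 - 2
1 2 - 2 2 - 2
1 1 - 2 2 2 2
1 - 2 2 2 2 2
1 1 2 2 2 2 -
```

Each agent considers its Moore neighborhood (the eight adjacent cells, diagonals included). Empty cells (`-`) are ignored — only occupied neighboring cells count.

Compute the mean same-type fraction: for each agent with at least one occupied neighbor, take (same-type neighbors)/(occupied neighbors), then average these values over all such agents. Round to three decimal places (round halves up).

0.921

(0,0)2 3/3
(0,1)2 5/5
(0,2)2 4/4
(0,3)2 4/4
(0,4)2 4/4
(0,5)2 4/4
(0,6)2 2/2
(1,0)2 5/5
(1,1)2 8/8
(1,2)2 6/6
(1,4)2 5/5
(1,5)2 6/6
(2,0)2 4/5
(2,1)2 6/7
(2,2)2 5/5
(2,4)2 4/4
(2,6)2 2/2
(3,0)1 2/5
(3,1)2 3/6
(3,3)2 5/5
(3,4)2 5/5
(3,6)2 3/3
(4,0)1 3/4
(4,1)1 3/5
(4,3)2 6/6
(4,4)2 7/7
(4,5)2 7/7
(4,6)2 4/4
(5,0)1 4/4
(5,2)2 4/6
(5,3)2 7/7
(5,4)2 8/8
(5,5)2 7/7
(5,6)2 4/4
(6,0)1 2/2
(6,1)1 2/4
(6,2)2 3/4
(6,3)2 5/5
(6,4)2 5/5
(6,5)2 4/4
Sum over 40 agents: 3/3 + 5/5 + 4/4 + 4/4 + 4/4 + 4/4 + 2/2 + 5/5 + 8/8 + 6/6 + 5/5 + 6/6 + 4/5 + 6/7 + 5/5 + 4/4 + 2/2 + 2/5 + 3/6 + 5/5 + 5/5 + 3/3 + 3/4 + 3/5 + 6/6 + 7/7 + 7/7 + 4/4 + 4/4 + 4/6 + 7/7 + 8/8 + 7/7 + 4/4 + 2/2 + 2/4 + 3/4 + 5/5 + 5/5 + 4/4 = 7733/210; mean = 7733/210 ÷ 40 = 7733/8400 = 0.920595… → 0.921.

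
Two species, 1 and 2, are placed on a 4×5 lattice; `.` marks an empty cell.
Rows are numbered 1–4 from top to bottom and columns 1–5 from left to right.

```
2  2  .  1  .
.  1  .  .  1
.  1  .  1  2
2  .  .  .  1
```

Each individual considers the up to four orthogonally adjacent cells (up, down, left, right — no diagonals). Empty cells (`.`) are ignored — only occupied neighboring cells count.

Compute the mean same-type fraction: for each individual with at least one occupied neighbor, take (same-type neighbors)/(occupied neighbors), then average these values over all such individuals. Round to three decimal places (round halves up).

0.375

(1,1)2 1/1
(1,2)2 1/2
(1,4)1 — no occupied neighbors
(2,2)1 1/2
(2,5)1 0/1
(3,2)1 1/1
(3,4)1 0/1
(3,5)2 0/3
(4,1)2 — no occupied neighbors
(4,5)1 0/1
Sum over 8 individuals: 1/1 + 1/2 + 1/2 + 0/1 + 1/1 + 0/1 + 0/3 + 0/1 = 3; mean = 3 ÷ 8 = 3/8 = 0.375 → 0.375.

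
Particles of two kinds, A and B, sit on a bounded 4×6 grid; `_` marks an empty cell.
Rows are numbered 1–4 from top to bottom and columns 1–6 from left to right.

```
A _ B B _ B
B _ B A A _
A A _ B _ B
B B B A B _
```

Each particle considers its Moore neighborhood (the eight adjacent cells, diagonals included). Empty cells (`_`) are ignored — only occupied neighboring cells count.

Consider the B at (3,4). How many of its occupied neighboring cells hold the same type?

3

Occupied neighbors of (3,4): (2,3)=B, (2,4)=A, (2,5)=A, (4,3)=B, (4,4)=A, (4,5)=B.
Same type (B): 3 of 6.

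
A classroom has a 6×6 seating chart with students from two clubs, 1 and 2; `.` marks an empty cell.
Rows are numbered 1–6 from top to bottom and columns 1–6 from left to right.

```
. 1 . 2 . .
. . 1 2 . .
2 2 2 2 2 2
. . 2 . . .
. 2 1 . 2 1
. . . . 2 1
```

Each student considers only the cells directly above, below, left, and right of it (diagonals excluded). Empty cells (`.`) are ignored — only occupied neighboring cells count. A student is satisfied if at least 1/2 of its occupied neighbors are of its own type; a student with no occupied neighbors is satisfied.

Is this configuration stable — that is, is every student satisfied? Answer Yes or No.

No

Row 1: (1,2)1 0/0 ok · (1,4)2 1/1 ok
Row 2: (2,3)1 0/2 unhappy · (2,4)2 2/3 ok
Row 3: (3,1)2 1/1 ok · (3,2)2 2/2 ok · (3,3)2 3/4 ok · (3,4)2 3/3 ok · (3,5)2 2/2 ok · (3,6)2 1/1 ok
Row 4: (4,3)2 1/2 ok
Row 5: (5,2)2 0/1 unhappy · (5,3)1 0/2 unhappy · (5,5)2 1/2 ok · (5,6)1 1/2 ok
Row 6: (6,5)2 1/2 ok · (6,6)1 1/2 ok
For instance (2,3) has only 0/2 same-type neighbors, below 1/2.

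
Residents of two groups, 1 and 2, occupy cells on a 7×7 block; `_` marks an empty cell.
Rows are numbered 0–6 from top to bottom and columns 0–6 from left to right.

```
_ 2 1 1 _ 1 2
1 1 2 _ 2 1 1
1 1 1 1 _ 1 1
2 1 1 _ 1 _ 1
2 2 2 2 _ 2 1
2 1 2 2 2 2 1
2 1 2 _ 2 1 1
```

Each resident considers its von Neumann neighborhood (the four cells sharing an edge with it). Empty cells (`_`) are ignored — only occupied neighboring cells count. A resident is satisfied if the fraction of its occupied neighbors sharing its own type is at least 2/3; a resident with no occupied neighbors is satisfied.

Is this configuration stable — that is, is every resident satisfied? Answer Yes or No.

Row 0: (0,1)2 0/2 not · (0,2)1 1/3 not · (0,3)1 1/1 satisfied · (0,5)1 1/2 not · (0,6)2 0/2 not
Row 1: (1,0)1 2/2 satisfied · (1,1)1 2/4 not · (1,2)2 0/3 not · (1,4)2 0/1 not · (1,5)1 3/4 satisfied · (1,6)1 2/3 satisfied
Row 2: (2,0)1 2/3 satisfied · (2,1)1 4/4 satisfied · (2,2)1 3/4 satisfied · (2,3)1 1/1 satisfied · (2,5)1 2/2 satisfied · (2,6)1 3/3 satisfied
Row 3: (3,0)2 1/3 not · (3,1)1 2/4 not · (3,2)1 2/3 satisfied · (3,4)1 0/0 satisfied · (3,6)1 2/2 satisfied
Row 4: (4,0)2 3/3 satisfied · (4,1)2 2/4 not · (4,2)2 3/4 satisfied · (4,3)2 2/2 satisfied · (4,5)2 1/2 not · (4,6)1 2/3 satisfied
Row 5: (5,0)2 2/3 satisfied · (5,1)1 1/4 not · (5,2)2 3/4 satisfied · (5,3)2 3/3 satisfied · (5,4)2 3/3 satisfied · (5,5)2 2/4 not · (5,6)1 2/3 satisfied
Row 6: (6,0)2 1/2 not · (6,1)1 1/3 not · (6,2)2 1/2 not · (6,4)2 1/2 not · (6,5)1 1/3 not · (6,6)1 2/2 satisfied
For instance (0,1) has only 0/2 same-type neighbors, below 2/3.

No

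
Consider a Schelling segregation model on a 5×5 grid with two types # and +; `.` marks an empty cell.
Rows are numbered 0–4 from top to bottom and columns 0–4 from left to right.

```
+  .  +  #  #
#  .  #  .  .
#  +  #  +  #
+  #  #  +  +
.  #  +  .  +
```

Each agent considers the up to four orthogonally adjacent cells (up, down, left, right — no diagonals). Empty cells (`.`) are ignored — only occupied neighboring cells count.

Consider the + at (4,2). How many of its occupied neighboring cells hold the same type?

0

Occupied neighbors of (4,2): (3,2)=#, (4,1)=#.
Same type (+): 0 of 2.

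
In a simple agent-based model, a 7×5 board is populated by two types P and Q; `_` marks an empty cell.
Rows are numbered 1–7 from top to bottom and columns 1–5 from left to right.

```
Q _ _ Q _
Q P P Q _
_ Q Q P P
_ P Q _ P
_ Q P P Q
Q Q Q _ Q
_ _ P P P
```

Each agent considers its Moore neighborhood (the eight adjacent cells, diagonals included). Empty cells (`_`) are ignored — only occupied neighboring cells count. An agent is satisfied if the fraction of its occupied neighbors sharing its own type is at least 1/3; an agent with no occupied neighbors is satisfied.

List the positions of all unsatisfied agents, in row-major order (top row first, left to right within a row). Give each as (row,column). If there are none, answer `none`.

(1,1)Q 1/2 ok
(1,4)Q 1/2 ok
(2,1)Q 2/3 ok
(2,2)P 1/5 unhappy
(2,3)P 2/6 ok
(2,4)Q 2/5 ok
(3,2)Q 3/6 ok
(3,3)Q 3/7 ok
(3,4)P 3/6 ok
(3,5)P 2/3 ok
(4,2)P 1/5 unhappy
(4,3)Q 3/7 ok
(4,5)P 3/4 ok
(5,2)Q 4/6 ok
(5,3)P 2/6 ok
(5,4)P 2/6 ok
(5,5)Q 1/3 ok
(6,1)Q 2/2 ok
(6,2)Q 3/5 ok
(6,3)Q 2/6 ok
(6,5)Q 1/4 unhappy
(7,3)P 1/3 ok
(7,4)P 2/4 ok
(7,5)P 1/2 ok

(2,2), (4,2), (6,5)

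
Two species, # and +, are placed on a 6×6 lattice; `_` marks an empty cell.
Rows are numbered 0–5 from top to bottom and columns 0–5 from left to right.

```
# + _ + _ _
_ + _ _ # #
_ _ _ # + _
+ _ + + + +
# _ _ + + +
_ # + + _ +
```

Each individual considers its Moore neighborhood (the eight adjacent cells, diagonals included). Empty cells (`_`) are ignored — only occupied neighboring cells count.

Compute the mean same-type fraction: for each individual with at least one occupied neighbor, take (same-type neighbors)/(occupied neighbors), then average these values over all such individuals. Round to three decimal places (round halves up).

0.606

(0,0)# 0/2
(0,1)+ 1/2
(0,3)+ 0/1
(1,1)+ 1/2
(1,4)# 2/4
(1,5)# 1/2
(2,3)# 1/5
(2,4)+ 3/6
(3,0)+ 0/1
(3,2)+ 2/3
(3,3)+ 5/6
(3,4)+ 6/7
(3,5)+ 4/4
(4,0)# 1/2
(4,3)+ 6/6
(4,4)+ 7/7
(4,5)+ 4/4
(5,1)# 1/2
(5,2)+ 2/3
(5,3)+ 3/3
(5,5)+ 2/2
Sum over 21 individuals: 0/2 + 1/2 + 0/1 + 1/2 + 2/4 + 1/2 + 1/5 + 3/6 + 0/1 + 2/3 + 5/6 + 6/7 + 4/4 + 1/2 + 6/6 + 7/7 + 4/4 + 1/2 + 2/3 + 3/3 + 2/2 = 1336/105; mean = 1336/105 ÷ 21 = 1336/2205 = 0.605895… → 0.606.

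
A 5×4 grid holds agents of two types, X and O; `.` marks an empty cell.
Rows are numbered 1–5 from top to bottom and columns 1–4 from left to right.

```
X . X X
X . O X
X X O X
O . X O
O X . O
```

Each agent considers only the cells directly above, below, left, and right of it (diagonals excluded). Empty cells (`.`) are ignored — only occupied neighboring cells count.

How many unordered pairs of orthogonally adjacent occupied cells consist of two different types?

9

Scan each occupied cell's neighbors to the right and below so each pair is counted once.
Row 1: X(1,1)–X(2,1)= X(1,3)–X(1,4)= X(1,3)–O(2,3)≠ X(1,4)–X(2,4)=  → 1/4 unlike.
Row 2: X(2,1)–X(3,1)= O(2,3)–X(2,4)≠ O(2,3)–O(3,3)= X(2,4)–X(3,4)=  → 1/4 unlike.
Row 3: X(3,1)–X(3,2)= X(3,1)–O(4,1)≠ X(3,2)–O(3,3)≠ O(3,3)–X(3,4)≠ O(3,3)–X(4,3)≠ X(3,4)–O(4,4)≠  → 5/6 unlike.
Row 4: O(4,1)–O(5,1)= X(4,3)–O(4,4)≠ O(4,4)–O(5,4)=  → 1/3 unlike.
Row 5: O(5,1)–X(5,2)≠  → 1/1 unlike.
Total adjacent occupied pairs: 18; unlike-type pairs: 9.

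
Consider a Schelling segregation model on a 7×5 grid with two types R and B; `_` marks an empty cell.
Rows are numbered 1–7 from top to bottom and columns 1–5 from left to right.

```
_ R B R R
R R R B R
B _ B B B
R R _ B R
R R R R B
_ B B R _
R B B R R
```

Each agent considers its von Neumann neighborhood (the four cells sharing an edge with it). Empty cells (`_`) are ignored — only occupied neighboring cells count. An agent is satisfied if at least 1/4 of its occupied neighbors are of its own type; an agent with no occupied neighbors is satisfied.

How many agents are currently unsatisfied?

5

(1,2)R 1/2 ✓
(1,3)B 0/3 ✗
(1,4)R 1/3 ✓
(1,5)R 2/2 ✓
(2,1)R 1/2 ✓
(2,2)R 3/3 ✓
(2,3)R 1/4 ✓
(2,4)B 1/4 ✓
(2,5)R 1/3 ✓
(3,1)B 0/2 ✗
(3,3)B 1/2 ✓
(3,4)B 4/4 ✓
(3,5)B 1/3 ✓
(4,1)R 2/3 ✓
(4,2)R 2/2 ✓
(4,4)B 1/3 ✓
(4,5)R 0/3 ✗
(5,1)R 2/2 ✓
(5,2)R 3/4 ✓
(5,3)R 2/3 ✓
(5,4)R 2/4 ✓
(5,5)B 0/2 ✗
(6,2)B 2/3 ✓
(6,3)B 2/4 ✓
(6,4)R 2/3 ✓
(7,1)R 0/1 ✗
(7,2)B 2/3 ✓
(7,3)B 2/3 ✓
(7,4)R 2/3 ✓
(7,5)R 1/1 ✓
Unsatisfied: (1,3), (3,1), (4,5), (5,5), (7,1) — 5 in total.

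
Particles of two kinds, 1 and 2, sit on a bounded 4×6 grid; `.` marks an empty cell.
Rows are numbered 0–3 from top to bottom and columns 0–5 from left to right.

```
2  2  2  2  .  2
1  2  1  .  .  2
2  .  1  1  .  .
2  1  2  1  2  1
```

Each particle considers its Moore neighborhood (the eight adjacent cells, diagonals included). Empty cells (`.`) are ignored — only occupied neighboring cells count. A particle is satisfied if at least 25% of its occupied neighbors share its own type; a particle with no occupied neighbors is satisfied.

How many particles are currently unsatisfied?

Row 0: (0,0)2 2/3 satisfied · (0,1)2 3/5 satisfied · (0,2)2 3/4 satisfied · (0,3)2 1/2 satisfied · (0,5)2 1/1 satisfied
Row 1: (1,0)1 0/4 not · (1,1)2 4/7 satisfied · (1,2)1 2/6 satisfied · (1,5)2 1/1 satisfied
Row 2: (2,0)2 2/4 satisfied · (2,2)1 4/6 satisfied · (2,3)1 3/5 satisfied
Row 3: (3,0)2 1/2 satisfied · (3,1)1 1/4 satisfied · (3,2)2 0/4 not · (3,3)1 2/4 satisfied · (3,4)2 0/3 not · (3,5)1 0/1 not
Unsatisfied: (1,0), (3,2), (3,4), (3,5) — 4 in total.

4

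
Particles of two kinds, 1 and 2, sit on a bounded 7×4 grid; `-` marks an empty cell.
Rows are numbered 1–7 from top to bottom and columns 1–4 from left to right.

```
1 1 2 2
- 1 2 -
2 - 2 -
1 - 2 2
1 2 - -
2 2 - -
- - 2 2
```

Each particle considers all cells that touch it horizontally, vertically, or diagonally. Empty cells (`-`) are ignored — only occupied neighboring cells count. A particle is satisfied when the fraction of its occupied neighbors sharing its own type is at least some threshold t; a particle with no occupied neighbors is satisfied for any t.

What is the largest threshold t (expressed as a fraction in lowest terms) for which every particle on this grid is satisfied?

0/1

(1,1)1 2/2
(1,2)1 2/4
(1,3)2 2/4
(1,4)2 2/2
(2,2)1 2/6
(2,3)2 3/5
(3,1)2 0/2
(3,3)2 3/4
(4,1)1 1/3
(4,3)2 3/3
(4,4)2 2/2
(5,1)1 1/4
(5,2)2 3/5
(6,1)2 2/3
(6,2)2 3/4
(7,3)2 2/2
(7,4)2 1/1
The smallest same-type fraction is 0/2 at (3,1), which reduces to 0/1. Any threshold above that leaves this particle unsatisfied.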